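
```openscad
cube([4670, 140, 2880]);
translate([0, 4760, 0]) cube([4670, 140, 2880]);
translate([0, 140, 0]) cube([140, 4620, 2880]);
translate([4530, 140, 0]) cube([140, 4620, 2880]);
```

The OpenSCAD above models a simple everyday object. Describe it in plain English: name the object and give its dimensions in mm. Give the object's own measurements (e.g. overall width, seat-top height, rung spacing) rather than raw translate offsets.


The wall frame of a small rectangular building: four walls, each 2880 mm tall and 140 mm thick, enclosing a footprint 4670 mm (x) by 4900 mm (y) outside-to-outside, with no floor or roof. The front and back walls (the −y and +y sides) span the full width; the two side walls fit between them.


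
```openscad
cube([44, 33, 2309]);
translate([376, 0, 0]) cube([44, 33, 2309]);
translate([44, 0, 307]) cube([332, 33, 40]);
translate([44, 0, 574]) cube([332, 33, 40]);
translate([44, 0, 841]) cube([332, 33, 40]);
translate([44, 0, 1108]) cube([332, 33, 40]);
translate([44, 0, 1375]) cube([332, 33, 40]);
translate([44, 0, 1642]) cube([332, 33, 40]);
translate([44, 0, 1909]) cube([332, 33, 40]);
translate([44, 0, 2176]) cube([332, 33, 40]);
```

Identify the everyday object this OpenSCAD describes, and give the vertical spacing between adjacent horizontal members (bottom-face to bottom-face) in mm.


A ladder. The rung spacing is 267 mm.

Two tall 44×33 posts with 8 short bars between them — a ladder. Adjacent rungs sit at z = 307 and z = 574, so the spacing is 574 − 307 = 267 mm.


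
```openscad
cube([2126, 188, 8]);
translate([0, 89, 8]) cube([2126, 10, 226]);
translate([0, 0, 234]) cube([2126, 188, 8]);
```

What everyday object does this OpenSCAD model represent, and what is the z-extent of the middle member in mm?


An I-beam. The web height is 226 mm.

Two wide flanges with a thin centred web — an I-beam. Overall 242 mm minus two 8 mm flanges gives a web of 242 − 2·8 = 226 mm.


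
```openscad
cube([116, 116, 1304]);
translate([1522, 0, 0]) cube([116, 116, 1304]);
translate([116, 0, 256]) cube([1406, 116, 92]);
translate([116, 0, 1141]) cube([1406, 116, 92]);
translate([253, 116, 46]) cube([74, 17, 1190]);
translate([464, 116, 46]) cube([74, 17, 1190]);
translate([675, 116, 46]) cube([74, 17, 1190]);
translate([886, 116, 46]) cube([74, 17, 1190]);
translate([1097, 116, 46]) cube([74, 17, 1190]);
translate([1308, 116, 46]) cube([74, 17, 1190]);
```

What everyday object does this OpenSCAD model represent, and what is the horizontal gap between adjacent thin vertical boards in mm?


A fence section. The picket gap is 137 mm.

Two posts, two rails, 6 pickets — a fence section. Span 1406 mm holds 6 pickets of 74 mm with 7 equal gaps: ⌊(1406 − 6·74) / 7⌋ = 137 mm.


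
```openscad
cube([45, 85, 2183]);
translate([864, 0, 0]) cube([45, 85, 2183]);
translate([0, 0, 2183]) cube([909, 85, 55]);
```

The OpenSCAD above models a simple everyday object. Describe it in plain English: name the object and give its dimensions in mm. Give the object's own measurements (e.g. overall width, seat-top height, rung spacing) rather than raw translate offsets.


A door frame. The clear opening is 819 mm wide and 2183 mm high. Two 45 mm wide jambs, 85 mm deep, stand either side of the opening from the floor to the top of the opening. A 55 mm thick head sits across the top of both jambs, spanning the full outside width of the frame.


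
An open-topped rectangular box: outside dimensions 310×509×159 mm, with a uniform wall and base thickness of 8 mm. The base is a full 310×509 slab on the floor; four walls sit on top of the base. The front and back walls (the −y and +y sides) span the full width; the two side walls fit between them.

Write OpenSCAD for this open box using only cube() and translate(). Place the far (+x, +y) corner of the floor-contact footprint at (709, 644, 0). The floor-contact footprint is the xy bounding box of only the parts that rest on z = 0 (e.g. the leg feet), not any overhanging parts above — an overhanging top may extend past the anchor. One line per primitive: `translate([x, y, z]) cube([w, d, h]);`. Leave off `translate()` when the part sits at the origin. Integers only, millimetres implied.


translate([399, 135, 0]) cube([310, 509, 8]);
translate([399, 135, 8]) cube([310, 8, 151]);
translate([399, 636, 8]) cube([310, 8, 151]);
translate([399, 143, 8]) cube([8, 493, 151]);
translate([701, 143, 8]) cube([8, 493, 151]);


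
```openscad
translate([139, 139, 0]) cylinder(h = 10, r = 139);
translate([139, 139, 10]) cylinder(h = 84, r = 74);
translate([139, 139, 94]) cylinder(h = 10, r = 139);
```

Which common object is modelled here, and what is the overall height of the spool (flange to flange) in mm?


A spool. The overall height is 104 mm.

Three coaxial cylinders, large–small–large — a spool. Two 10 mm flanges and a 84 mm core give 10 + 84 + 10 = 104 mm.


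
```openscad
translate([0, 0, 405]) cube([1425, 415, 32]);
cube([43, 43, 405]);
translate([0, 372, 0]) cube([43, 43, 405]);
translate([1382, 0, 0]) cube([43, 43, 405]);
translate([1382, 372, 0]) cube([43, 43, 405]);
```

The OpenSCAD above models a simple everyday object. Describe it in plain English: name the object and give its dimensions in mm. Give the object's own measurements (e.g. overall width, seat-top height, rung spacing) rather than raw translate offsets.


A bench: a 1425×415 mm seat slab, 32 mm thick, top at z = 437 mm, on four 43×43 mm square legs flush with the seat corners and standing on z = 0.


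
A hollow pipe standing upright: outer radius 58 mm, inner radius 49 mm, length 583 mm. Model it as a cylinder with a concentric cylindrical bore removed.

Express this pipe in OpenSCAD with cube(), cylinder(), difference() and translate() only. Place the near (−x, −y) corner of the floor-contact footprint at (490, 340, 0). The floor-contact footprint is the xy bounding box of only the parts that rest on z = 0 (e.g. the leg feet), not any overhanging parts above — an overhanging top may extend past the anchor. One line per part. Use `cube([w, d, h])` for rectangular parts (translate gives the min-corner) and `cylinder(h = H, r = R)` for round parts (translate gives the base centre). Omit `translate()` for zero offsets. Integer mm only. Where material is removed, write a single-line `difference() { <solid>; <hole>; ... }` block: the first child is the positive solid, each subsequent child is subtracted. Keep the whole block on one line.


difference() { translate([548, 398, 0]) cylinder(h = 583, r = 58); translate([548, 398, 0]) cylinder(h = 583, r = 49); }


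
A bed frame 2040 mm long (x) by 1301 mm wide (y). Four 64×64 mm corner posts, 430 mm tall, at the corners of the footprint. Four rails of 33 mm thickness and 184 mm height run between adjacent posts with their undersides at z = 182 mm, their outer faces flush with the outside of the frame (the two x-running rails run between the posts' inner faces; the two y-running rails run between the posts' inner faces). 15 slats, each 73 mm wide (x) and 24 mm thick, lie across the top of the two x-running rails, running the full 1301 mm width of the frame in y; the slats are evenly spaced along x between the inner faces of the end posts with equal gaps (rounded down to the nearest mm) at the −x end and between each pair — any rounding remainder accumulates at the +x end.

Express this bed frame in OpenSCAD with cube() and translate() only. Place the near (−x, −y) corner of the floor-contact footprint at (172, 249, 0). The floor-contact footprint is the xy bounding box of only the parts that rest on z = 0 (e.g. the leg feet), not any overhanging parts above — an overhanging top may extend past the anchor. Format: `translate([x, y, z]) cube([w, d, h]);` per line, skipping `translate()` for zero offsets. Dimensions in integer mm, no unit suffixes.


translate([172, 249, 0]) cube([64, 64, 430]);
translate([172, 1486, 0]) cube([64, 64, 430]);
translate([2148, 249, 0]) cube([64, 64, 430]);
translate([2148, 1486, 0]) cube([64, 64, 430]);
translate([236, 249, 182]) cube([1912, 33, 184]);
translate([236, 1517, 182]) cube([1912, 33, 184]);
translate([172, 313, 182]) cube([33, 1173, 184]);
translate([2179, 313, 182]) cube([33, 1173, 184]);
translate([287, 249, 366]) cube([73, 1301, 24]);
translate([411, 249, 366]) cube([73, 1301, 24]);
translate([535, 249, 366]) cube([73, 1301, 24]);
translate([659, 249, 366]) cube([73, 1301, 24]);
translate([783, 249, 366]) cube([73, 1301, 24]);
translate([907, 249, 366]) cube([73, 1301, 24]);
translate([1031, 249, 366]) cube([73, 1301, 24]);
translate([1155, 249, 366]) cube([73, 1301, 24]);
translate([1279, 249, 366]) cube([73, 1301, 24]);
translate([1403, 249, 366]) cube([73, 1301, 24]);
translate([1527, 249, 366]) cube([73, 1301, 24]);
translate([1651, 249, 366]) cube([73, 1301, 24]);
translate([1775, 249, 366]) cube([73, 1301, 24]);
translate([1899, 249, 366]) cube([73, 1301, 24]);
translate([2023, 249, 366]) cube([73, 1301, 24]);


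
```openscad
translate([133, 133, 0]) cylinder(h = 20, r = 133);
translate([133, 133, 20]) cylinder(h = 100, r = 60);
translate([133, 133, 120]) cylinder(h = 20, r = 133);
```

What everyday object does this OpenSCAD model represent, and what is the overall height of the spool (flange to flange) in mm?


A spool. The overall height is 140 mm.

Three coaxial cylinders, large–small–large — a spool. Two 20 mm flanges and a 100 mm core give 20 + 100 + 20 = 140 mm.


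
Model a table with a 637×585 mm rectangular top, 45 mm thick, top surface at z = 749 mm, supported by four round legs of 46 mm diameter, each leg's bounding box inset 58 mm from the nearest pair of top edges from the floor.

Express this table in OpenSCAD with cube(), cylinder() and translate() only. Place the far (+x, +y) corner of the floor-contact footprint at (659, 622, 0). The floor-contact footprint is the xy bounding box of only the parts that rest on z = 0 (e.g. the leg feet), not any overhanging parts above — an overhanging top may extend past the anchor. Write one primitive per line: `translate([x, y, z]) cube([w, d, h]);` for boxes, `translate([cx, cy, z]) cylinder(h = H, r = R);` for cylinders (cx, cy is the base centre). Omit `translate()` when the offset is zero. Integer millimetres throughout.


translate([80, 95, 704]) cube([637, 585, 45]);
translate([161, 176, 0]) cylinder(h = 704, r = 23);
translate([636, 176, 0]) cylinder(h = 704, r = 23);
translate([161, 599, 0]) cylinder(h = 704, r = 23);
translate([636, 599, 0]) cylinder(h = 704, r = 23);


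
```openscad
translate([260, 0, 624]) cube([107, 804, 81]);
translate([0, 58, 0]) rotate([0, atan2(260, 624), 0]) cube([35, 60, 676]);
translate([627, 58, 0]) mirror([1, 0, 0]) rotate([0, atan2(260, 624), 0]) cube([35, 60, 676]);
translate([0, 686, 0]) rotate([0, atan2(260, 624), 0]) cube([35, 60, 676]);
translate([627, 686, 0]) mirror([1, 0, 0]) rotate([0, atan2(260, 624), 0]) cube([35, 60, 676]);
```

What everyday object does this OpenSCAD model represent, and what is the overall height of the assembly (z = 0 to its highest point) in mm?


A sawhorse. The overall height is 705 mm.

A beam across two mirrored pairs of raked legs — a sawhorse. The beam's underside is at z = 624 (matching the legs' vertical rise in atan2(260, 624)) and the beam is 81 mm tall, so its top is at 624 + 81 = 705 mm. The raked legs top out at the beam's underside, so that is the highest point.


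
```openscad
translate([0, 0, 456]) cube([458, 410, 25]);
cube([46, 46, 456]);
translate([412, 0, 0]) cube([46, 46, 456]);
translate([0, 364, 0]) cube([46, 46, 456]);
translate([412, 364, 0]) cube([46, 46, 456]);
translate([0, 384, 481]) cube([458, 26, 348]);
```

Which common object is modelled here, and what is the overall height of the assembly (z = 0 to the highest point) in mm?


A chair. The overall height is 829 mm.

A slab on four corner posts with a tall panel at the back — a chair. The seat slab sits at z = 456 with thickness 25, and the 348 mm backrest starts at the seat top, so the overall height is 456 + 25 + 348 = 829 mm.


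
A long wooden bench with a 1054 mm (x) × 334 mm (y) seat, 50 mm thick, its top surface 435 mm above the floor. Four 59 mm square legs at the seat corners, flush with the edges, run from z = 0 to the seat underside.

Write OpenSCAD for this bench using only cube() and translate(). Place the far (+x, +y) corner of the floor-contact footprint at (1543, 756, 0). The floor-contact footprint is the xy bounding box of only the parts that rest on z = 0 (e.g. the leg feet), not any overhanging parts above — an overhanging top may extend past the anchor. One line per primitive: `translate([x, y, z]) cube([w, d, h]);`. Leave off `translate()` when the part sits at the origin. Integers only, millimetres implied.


// leg_h = 435 − 50 = 385
translate([489, 422, 385]) cube([1054, 334, 50]);
translate([489, 422, 0]) cube([59, 59, 385]);
translate([489, 697, 0]) cube([59, 59, 385]);
translate([1484, 422, 0]) cube([59, 59, 385]);
translate([1484, 697, 0]) cube([59, 59, 385]);


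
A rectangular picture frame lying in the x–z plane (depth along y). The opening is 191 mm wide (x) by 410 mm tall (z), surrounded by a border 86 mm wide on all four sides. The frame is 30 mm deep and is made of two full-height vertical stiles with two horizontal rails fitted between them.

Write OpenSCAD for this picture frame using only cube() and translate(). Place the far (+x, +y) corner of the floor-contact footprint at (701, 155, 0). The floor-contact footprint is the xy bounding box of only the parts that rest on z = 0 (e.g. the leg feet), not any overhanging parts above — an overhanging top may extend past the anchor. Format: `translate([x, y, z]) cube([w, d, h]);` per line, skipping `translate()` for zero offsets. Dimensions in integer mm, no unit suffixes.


translate([338, 125, 0]) cube([86, 30, 582]);
translate([615, 125, 0]) cube([86, 30, 582]);
translate([424, 125, 0]) cube([191, 30, 86]);
translate([424, 125, 496]) cube([191, 30, 86]);


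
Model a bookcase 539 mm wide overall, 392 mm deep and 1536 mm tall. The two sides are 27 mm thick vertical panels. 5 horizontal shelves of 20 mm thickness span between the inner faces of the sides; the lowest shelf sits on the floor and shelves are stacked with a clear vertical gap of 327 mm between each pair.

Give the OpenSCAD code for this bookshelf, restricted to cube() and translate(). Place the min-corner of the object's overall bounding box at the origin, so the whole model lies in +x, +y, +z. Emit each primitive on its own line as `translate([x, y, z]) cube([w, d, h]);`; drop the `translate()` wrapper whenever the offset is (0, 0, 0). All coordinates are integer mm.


cube([27, 392, 1536]);
translate([512, 0, 0]) cube([27, 392, 1536]);
translate([27, 0, 0]) cube([485, 392, 20]);
translate([27, 0, 347]) cube([485, 392, 20]);
translate([27, 0, 694]) cube([485, 392, 20]);
translate([27, 0, 1041]) cube([485, 392, 20]);
translate([27, 0, 1388]) cube([485, 392, 20]);


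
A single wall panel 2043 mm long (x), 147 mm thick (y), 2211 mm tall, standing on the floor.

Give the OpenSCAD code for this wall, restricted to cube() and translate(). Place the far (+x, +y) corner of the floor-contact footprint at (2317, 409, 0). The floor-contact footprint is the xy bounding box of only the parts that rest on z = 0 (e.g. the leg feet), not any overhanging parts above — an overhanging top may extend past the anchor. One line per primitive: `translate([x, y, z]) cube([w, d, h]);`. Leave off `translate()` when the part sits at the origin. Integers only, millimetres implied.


translate([274, 262, 0]) cube([2043, 147, 2211]);


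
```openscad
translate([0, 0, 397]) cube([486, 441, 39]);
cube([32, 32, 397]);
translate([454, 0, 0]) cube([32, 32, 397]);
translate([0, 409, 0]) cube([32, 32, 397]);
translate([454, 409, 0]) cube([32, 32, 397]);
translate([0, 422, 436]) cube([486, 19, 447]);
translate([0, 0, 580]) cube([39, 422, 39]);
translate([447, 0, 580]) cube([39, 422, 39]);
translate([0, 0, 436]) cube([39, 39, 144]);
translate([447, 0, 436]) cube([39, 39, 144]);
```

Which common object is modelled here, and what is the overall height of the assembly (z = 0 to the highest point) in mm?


A chair. The overall height is 883 mm.

A slab on four corner posts with a tall panel at the back — a chair. The seat slab sits at z = 397 with thickness 39, and the 447 mm backrest starts at the seat top, so the overall height is 397 + 39 + 447 = 883 mm.


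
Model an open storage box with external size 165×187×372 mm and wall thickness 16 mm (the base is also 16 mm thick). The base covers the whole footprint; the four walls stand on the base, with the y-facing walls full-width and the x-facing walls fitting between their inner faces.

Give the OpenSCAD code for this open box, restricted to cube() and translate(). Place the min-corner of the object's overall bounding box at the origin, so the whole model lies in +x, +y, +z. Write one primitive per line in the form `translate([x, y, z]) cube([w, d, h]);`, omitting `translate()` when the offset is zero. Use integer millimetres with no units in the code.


cube([165, 187, 16]);
translate([0, 0, 16]) cube([165, 16, 356]);
translate([0, 171, 16]) cube([165, 16, 356]);
translate([0, 16, 16]) cube([16, 155, 356]);
translate([149, 16, 16]) cube([16, 155, 356]);


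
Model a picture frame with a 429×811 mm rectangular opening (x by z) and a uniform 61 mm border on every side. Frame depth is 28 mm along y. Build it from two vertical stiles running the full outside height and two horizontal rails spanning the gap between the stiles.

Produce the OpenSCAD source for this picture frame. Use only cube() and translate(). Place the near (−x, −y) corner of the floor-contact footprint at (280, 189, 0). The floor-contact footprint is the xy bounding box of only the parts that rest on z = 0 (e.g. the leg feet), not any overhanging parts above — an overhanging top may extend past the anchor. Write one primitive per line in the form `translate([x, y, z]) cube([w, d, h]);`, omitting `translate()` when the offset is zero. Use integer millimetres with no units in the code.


translate([280, 189, 0]) cube([61, 28, 933]);
translate([770, 189, 0]) cube([61, 28, 933]);
translate([341, 189, 0]) cube([429, 28, 61]);
translate([341, 189, 872]) cube([429, 28, 61]);


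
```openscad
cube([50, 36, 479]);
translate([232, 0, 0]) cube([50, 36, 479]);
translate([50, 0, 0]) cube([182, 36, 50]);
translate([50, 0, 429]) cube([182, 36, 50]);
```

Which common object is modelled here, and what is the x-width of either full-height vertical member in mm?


A picture frame. The border width is 50 mm.

Four thin pieces enclosing a rectangular opening — a picture frame. The two full-height stiles are 479 mm tall; the top rail sits at z = 429 and is 50 mm tall, so the border above the opening is 479 − 429 = 50 mm, matching the stile x-width.


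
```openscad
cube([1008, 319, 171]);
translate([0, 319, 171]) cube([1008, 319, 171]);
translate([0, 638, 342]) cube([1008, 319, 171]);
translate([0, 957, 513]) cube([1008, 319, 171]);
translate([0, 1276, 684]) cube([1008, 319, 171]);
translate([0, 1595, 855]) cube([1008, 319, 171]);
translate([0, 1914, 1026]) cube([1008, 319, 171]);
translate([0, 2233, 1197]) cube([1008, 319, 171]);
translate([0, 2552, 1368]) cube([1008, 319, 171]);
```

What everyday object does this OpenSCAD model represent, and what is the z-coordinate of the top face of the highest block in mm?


A staircase. The total rise is 1539 mm.

9 identical blocks, each offset up and back from the previous — a staircase. Each step is 171 mm tall and there are 9 of them, so the total rise is 9 × 171 = 1539 mm.


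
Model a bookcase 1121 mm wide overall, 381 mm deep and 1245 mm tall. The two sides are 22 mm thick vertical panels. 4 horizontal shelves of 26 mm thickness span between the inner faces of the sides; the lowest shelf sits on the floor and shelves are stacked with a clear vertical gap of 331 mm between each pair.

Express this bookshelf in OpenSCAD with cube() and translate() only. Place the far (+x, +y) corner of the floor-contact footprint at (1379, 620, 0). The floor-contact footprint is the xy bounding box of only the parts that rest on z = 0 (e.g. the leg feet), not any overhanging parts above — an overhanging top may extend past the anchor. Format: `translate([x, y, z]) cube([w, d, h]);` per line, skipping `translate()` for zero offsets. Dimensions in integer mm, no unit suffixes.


translate([258, 239, 0]) cube([22, 381, 1245]);
translate([1357, 239, 0]) cube([22, 381, 1245]);
translate([280, 239, 0]) cube([1077, 381, 26]);
translate([280, 239, 357]) cube([1077, 381, 26]);
translate([280, 239, 714]) cube([1077, 381, 26]);
translate([280, 239, 1071]) cube([1077, 381, 26]);


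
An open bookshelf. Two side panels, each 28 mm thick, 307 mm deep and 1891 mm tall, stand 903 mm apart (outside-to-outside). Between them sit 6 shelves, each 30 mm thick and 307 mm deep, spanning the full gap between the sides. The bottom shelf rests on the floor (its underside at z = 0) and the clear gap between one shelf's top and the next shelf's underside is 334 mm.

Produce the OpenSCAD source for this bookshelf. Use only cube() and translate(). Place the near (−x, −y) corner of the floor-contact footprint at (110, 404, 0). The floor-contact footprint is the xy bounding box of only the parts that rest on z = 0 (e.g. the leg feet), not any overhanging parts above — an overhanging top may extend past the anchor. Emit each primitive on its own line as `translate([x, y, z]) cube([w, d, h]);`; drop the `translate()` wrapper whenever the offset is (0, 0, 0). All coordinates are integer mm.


translate([110, 404, 0]) cube([28, 307, 1891]);
translate([985, 404, 0]) cube([28, 307, 1891]);
translate([138, 404, 0]) cube([847, 307, 30]);
translate([138, 404, 364]) cube([847, 307, 30]);
translate([138, 404, 728]) cube([847, 307, 30]);
translate([138, 404, 1092]) cube([847, 307, 30]);
translate([138, 404, 1456]) cube([847, 307, 30]);
translate([138, 404, 1820]) cube([847, 307, 30]);


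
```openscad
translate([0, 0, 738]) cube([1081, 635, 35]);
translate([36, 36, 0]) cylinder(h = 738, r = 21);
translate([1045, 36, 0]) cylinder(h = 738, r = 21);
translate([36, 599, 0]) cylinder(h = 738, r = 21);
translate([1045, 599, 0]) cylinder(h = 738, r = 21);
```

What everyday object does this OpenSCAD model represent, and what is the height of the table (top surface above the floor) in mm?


A table. The table height is 773 mm.

A 1081×635×35 slab sits at z = 738 on four Ø42 mm round legs — a table. The top surface is at 738 + 35 = 773 mm.


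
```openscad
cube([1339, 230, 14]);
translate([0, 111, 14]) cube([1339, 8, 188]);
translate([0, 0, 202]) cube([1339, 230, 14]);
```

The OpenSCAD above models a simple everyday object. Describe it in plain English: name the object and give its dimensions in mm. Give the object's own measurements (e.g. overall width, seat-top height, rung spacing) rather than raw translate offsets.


An I-beam lying along x, 1339 mm long. Overall section height 216 mm. Two flanges 230 mm wide (y) and 14 mm thick, one on the floor and one at the top; a web 8 mm thick runs between them, centred on the flange width.


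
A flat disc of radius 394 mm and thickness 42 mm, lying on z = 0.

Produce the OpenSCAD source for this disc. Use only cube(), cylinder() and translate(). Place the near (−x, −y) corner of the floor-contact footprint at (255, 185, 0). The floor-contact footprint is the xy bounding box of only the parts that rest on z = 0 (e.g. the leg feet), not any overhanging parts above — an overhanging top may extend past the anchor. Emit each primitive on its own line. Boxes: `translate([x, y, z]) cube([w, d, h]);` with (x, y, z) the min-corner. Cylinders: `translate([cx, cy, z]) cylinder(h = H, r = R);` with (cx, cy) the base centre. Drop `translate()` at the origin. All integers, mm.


translate([649, 579, 0]) cylinder(h = 42, r = 394);


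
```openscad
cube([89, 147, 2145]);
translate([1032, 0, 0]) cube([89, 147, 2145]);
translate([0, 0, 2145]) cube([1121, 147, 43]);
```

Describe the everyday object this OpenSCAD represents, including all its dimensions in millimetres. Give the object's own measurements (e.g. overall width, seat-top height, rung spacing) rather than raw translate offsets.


A door frame. The clear opening is 943 mm wide and 2145 mm high. Two 89 mm wide jambs, 147 mm deep, stand either side of the opening from the floor to the top of the opening. A 43 mm thick head sits across the top of both jambs, spanning the full outside width of the frame.


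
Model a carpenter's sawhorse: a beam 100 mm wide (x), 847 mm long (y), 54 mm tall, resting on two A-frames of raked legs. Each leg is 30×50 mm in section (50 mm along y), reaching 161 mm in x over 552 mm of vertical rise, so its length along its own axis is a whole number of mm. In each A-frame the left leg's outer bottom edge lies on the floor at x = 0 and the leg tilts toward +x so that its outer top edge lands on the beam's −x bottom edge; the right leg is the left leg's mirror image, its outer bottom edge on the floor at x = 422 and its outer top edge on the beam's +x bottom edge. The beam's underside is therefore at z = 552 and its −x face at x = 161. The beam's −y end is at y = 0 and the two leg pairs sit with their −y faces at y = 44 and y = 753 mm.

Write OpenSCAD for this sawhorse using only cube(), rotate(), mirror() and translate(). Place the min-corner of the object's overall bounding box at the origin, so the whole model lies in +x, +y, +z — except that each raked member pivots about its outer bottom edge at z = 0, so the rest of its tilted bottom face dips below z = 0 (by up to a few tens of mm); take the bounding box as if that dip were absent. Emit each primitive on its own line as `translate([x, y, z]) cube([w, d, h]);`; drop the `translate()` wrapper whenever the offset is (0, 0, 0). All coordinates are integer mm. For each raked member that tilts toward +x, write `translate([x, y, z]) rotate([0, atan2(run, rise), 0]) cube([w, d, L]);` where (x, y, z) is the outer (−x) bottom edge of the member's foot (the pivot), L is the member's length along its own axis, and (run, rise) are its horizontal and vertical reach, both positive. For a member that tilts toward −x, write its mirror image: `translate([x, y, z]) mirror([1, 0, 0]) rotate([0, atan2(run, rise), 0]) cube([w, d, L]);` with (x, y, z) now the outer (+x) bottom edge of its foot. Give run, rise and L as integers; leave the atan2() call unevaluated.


translate([161, 0, 552]) cube([100, 847, 54]);
translate([0, 44, 0]) rotate([0, atan2(161, 552), 0]) cube([30, 50, 575]);
translate([422, 44, 0]) mirror([1, 0, 0]) rotate([0, atan2(161, 552), 0]) cube([30, 50, 575]);
translate([0, 753, 0]) rotate([0, atan2(161, 552), 0]) cube([30, 50, 575]);
translate([422, 753, 0]) mirror([1, 0, 0]) rotate([0, atan2(161, 552), 0]) cube([30, 50, 575]);


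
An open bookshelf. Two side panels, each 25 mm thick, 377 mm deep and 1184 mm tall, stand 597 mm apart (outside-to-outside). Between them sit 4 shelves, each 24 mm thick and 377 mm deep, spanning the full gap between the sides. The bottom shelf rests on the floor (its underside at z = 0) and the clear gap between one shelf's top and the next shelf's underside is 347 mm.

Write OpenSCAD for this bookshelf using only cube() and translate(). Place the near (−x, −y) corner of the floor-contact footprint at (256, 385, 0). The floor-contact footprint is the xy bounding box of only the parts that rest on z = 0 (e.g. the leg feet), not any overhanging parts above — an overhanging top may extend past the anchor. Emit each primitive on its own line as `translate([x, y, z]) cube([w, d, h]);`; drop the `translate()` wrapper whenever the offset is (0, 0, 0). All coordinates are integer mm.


translate([256, 385, 0]) cube([25, 377, 1184]);
translate([828, 385, 0]) cube([25, 377, 1184]);
translate([281, 385, 0]) cube([547, 377, 24]);
translate([281, 385, 371]) cube([547, 377, 24]);
translate([281, 385, 742]) cube([547, 377, 24]);
translate([281, 385, 1113]) cube([547, 377, 24]);


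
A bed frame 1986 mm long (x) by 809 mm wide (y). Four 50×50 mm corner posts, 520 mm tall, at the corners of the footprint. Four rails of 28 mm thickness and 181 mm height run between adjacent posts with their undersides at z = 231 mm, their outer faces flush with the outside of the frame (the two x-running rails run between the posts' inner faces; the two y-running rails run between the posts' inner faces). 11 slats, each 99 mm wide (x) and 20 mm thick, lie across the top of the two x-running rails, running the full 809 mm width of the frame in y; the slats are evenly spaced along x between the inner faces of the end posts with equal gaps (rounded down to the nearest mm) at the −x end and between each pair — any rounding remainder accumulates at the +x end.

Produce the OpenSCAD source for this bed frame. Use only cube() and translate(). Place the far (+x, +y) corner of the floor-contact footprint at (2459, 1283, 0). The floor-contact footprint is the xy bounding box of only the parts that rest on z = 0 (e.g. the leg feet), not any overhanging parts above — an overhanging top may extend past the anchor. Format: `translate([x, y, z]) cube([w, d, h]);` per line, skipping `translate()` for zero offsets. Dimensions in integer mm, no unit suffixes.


translate([473, 474, 0]) cube([50, 50, 520]);
translate([473, 1233, 0]) cube([50, 50, 520]);
translate([2409, 474, 0]) cube([50, 50, 520]);
translate([2409, 1233, 0]) cube([50, 50, 520]);
translate([523, 474, 231]) cube([1886, 28, 181]);
translate([523, 1255, 231]) cube([1886, 28, 181]);
translate([473, 524, 231]) cube([28, 709, 181]);
translate([2431, 524, 231]) cube([28, 709, 181]);
translate([589, 474, 412]) cube([99, 809, 20]);
translate([754, 474, 412]) cube([99, 809, 20]);
translate([919, 474, 412]) cube([99, 809, 20]);
translate([1084, 474, 412]) cube([99, 809, 20]);
translate([1249, 474, 412]) cube([99, 809, 20]);
translate([1414, 474, 412]) cube([99, 809, 20]);
translate([1579, 474, 412]) cube([99, 809, 20]);
translate([1744, 474, 412]) cube([99, 809, 20]);
translate([1909, 474, 412]) cube([99, 809, 20]);
translate([2074, 474, 412]) cube([99, 809, 20]);
translate([2239, 474, 412]) cube([99, 809, 20]);


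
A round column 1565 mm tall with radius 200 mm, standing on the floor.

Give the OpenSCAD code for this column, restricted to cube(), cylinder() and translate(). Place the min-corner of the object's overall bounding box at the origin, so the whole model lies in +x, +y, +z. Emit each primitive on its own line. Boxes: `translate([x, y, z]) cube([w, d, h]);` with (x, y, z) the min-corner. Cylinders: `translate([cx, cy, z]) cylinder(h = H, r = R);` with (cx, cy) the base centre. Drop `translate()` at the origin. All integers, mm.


translate([200, 200, 0]) cylinder(h = 1565, r = 200);


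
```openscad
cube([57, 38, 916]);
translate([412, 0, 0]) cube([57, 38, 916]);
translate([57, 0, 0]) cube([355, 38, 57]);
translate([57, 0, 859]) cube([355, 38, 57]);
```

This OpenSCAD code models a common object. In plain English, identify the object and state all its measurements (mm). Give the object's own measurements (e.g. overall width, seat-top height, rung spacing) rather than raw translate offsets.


A rectangular picture frame lying in the x–z plane (depth along y). The opening is 355 mm wide (x) by 802 mm tall (z), surrounded by a border 57 mm wide on all four sides. The frame is 38 mm deep and is made of two full-height vertical stiles with two horizontal rails fitted between them.


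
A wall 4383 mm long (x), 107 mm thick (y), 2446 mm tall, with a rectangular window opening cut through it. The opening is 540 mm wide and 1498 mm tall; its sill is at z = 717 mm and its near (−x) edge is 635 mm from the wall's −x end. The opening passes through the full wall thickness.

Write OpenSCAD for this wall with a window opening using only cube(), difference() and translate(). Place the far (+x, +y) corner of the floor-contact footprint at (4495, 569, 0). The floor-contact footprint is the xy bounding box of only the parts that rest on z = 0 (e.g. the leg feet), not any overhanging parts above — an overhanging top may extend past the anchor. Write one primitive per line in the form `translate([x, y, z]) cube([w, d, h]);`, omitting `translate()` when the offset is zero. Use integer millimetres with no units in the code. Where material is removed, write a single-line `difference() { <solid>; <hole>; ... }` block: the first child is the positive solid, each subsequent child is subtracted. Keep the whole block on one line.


difference() { translate([112, 462, 0]) cube([4383, 107, 2446]); translate([747, 462, 717]) cube([540, 107, 1498]); }


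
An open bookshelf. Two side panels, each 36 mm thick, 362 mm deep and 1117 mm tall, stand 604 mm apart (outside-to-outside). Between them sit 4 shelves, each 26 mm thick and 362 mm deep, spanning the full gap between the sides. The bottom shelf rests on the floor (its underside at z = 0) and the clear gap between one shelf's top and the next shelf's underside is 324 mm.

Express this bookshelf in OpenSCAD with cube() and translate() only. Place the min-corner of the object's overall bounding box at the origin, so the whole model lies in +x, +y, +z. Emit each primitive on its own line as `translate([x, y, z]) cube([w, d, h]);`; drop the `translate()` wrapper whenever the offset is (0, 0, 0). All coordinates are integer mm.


cube([36, 362, 1117]);
translate([568, 0, 0]) cube([36, 362, 1117]);
translate([36, 0, 0]) cube([532, 362, 26]);
translate([36, 0, 350]) cube([532, 362, 26]);
translate([36, 0, 700]) cube([532, 362, 26]);
translate([36, 0, 1050]) cube([532, 362, 26]);


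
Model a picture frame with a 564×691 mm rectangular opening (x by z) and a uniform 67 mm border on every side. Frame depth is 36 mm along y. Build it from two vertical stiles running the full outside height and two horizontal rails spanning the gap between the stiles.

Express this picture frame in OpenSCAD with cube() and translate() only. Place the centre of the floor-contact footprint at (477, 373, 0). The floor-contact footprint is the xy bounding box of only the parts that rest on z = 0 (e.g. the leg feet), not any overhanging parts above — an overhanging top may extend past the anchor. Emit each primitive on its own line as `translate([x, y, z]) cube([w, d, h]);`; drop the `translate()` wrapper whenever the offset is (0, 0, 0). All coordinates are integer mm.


translate([128, 355, 0]) cube([67, 36, 825]);
translate([759, 355, 0]) cube([67, 36, 825]);
translate([195, 355, 0]) cube([564, 36, 67]);
translate([195, 355, 758]) cube([564, 36, 67]);


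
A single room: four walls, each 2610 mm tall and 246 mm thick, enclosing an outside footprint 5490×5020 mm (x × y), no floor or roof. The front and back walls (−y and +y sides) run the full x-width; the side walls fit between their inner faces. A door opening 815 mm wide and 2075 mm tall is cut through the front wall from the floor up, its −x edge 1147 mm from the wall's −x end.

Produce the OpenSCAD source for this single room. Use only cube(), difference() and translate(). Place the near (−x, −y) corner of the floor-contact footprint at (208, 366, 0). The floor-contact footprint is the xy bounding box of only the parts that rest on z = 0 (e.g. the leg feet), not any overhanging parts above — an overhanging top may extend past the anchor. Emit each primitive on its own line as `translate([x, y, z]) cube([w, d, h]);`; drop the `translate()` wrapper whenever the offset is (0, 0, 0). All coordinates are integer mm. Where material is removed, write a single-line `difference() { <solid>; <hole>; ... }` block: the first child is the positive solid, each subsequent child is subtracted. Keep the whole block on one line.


difference() { translate([208, 366, 0]) cube([5490, 246, 2610]); translate([1355, 366, 0]) cube([815, 246, 2075]); }
translate([208, 5140, 0]) cube([5490, 246, 2610]);
translate([208, 612, 0]) cube([246, 4528, 2610]);
translate([5452, 612, 0]) cube([246, 4528, 2610]);


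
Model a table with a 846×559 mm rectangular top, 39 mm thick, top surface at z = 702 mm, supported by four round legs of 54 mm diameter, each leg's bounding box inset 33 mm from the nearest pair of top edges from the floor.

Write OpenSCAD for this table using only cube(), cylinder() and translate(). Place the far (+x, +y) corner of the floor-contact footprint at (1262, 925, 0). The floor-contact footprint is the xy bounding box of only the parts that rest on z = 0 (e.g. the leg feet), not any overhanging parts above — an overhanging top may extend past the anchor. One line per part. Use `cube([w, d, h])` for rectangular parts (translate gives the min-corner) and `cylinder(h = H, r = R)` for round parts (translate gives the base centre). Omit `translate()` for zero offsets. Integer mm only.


// leg_h = 702 - 39 = 663
translate([449, 399, 663]) cube([846, 559, 39]);
translate([509, 459, 0]) cylinder(h = 663, r = 27);
translate([1235, 459, 0]) cylinder(h = 663, r = 27);
translate([509, 898, 0]) cylinder(h = 663, r = 27);
translate([1235, 898, 0]) cylinder(h = 663, r = 27);


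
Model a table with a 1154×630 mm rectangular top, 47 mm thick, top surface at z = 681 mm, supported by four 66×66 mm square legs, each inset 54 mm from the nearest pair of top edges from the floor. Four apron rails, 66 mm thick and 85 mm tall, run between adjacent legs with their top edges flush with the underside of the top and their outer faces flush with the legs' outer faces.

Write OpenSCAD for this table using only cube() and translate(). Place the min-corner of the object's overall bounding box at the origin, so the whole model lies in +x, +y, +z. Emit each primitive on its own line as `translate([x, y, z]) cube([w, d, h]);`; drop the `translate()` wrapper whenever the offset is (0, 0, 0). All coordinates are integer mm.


translate([0, 0, 634]) cube([1154, 630, 47]);
translate([54, 54, 0]) cube([66, 66, 634]);
translate([1034, 54, 0]) cube([66, 66, 634]);
translate([54, 510, 0]) cube([66, 66, 634]);
translate([1034, 510, 0]) cube([66, 66, 634]);
translate([120, 54, 549]) cube([914, 66, 85]);
translate([120, 510, 549]) cube([914, 66, 85]);
translate([54, 120, 549]) cube([66, 390, 85]);
translate([1034, 120, 549]) cube([66, 390, 85]);


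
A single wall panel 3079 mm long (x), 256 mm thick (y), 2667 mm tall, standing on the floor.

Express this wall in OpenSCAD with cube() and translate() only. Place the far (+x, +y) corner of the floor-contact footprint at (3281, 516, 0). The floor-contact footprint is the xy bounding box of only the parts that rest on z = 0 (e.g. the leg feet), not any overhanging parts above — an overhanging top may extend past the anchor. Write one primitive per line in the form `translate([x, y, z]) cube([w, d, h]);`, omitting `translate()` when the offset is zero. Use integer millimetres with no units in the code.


translate([202, 260, 0]) cube([3079, 256, 2667]);


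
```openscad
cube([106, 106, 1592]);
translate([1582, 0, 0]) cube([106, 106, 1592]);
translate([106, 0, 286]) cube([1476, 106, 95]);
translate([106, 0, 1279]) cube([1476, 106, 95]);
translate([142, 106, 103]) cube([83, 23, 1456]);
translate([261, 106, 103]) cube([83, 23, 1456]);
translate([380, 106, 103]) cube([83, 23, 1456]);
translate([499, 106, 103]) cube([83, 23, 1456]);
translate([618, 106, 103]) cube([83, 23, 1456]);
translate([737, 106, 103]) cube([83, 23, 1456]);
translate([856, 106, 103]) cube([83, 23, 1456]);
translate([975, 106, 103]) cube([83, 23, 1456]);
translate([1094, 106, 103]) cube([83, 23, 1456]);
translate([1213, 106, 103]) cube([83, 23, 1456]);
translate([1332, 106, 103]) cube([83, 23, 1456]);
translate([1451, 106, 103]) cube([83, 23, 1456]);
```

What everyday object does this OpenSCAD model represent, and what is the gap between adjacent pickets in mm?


A fence section. The picket gap is 36 mm.

Two posts, two rails, 12 pickets — a fence section. Span 1476 mm holds 12 pickets of 83 mm with 13 equal gaps: ⌊(1476 − 12·83) / 13⌋ = 36 mm.


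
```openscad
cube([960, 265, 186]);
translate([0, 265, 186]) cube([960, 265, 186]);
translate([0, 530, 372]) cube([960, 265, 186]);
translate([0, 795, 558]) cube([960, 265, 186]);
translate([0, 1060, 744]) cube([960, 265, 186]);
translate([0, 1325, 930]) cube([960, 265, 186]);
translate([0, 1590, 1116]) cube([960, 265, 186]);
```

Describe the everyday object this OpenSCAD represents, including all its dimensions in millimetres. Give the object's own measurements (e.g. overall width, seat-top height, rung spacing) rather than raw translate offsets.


A straight staircase of 7 solid steps. Each step is 960 mm wide (x), 265 mm deep (y, the going) and 186 mm tall (the rise). The first step rests on the floor; each subsequent step sits one going further in +y and one rise higher in +z, directly behind and above the previous step with no overlap.
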